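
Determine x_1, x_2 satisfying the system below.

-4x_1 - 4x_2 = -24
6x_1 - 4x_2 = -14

Forward elimination on [A|b]:
R2 <- R2 - (-3/2)*R1:  [   0  -10  -50 ]
Row echelon form:
[ -4   -4  |  -24 ]
[  0  -10  |  -50 ]
Back-substitution:
x_2 = (-50) / -10 = 5
x_1 = (-24 - (-4)*(5)) / -4 = 1

(1, 5)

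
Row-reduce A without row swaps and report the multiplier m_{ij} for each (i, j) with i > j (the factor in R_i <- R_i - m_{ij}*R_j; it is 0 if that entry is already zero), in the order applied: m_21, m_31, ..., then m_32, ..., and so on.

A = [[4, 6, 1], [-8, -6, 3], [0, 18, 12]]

multipliers: -2, 0, 3

Forward elimination:
R2 <- R2 - (-2)*R1:  [ 0  6  5 ]
R3: entry in column 1 is already 0 -> m_{31} = 0 (no row operation needed)
R3 <- R3 - (3)*R2:  [  0   0  -3 ]
Multipliers (in order of application): m_{21} = -2, m_{31} = 0, m_{32} = 3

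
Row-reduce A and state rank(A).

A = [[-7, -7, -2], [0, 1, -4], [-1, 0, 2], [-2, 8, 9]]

rank(A) = 3

Row reduction:
R3 <- R3 - (1/7)*R1:  [    0     1  16/7 ]
R4 <- R4 - (2/7)*R1:  [    0    10  67/7 ]
R3 <- R3 - (1)*R2:  [    0     0  44/7 ]
R4 <- R4 - (10)*R2:  [     0      0  347/7 ]
R4 <- R4 - (347/44)*R3:  [ 0  0  0 ]
Row echelon form:
[ -7  -7    -2 ]
[  0   1    -4 ]
[  0   0  44/7 ]
[  0   0     0 ]
Nonzero rows / pivot columns: 3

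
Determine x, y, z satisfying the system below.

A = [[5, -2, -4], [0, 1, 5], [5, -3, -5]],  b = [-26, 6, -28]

(-4, 1, 1)

Forward elimination on [A|b]:
R3 <- R3 - (1)*R1:  [  0  -1  -1  -2 ]
R3 <- R3 - (-1)*R2:  [ 0  0  4  4 ]
Row echelon form:
[ 5  -2  -4  |  -26 ]
[ 0   1   5  |    6 ]
[ 0   0   4  |    4 ]
Back-substitution:
z = (4) / 4 = 1
y = (6 - (5)*(1)) / 1 = 1
x = (-26 - (-2)*(1) - (-4)*(1)) / 5 = -4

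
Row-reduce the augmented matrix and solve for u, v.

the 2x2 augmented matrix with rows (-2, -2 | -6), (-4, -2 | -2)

Forward elimination on [A|b]:
R2 <- R2 - (2)*R1:  [  0   2  10 ]
Row echelon form:
[ -2  -2  |  -6 ]
[  0   2  |  10 ]
Back-substitution:
v = (10) / 2 = 5
u = (-6 - (-2)*(5)) / -2 = -2

(-2, 5)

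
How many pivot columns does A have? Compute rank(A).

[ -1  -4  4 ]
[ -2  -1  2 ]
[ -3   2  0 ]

rank(A) = 2

Row reduction:
R2 <- R2 - (2)*R1:  [  0   7  -6 ]
R3 <- R3 - (3)*R1:  [   0   14  -12 ]
R3 <- R3 - (2)*R2:  [ 0  0  0 ]
Row echelon form:
[ -1  -4   4 ]
[  0   7  -6 ]
[  0   0   0 ]
Nonzero rows / pivot columns: 2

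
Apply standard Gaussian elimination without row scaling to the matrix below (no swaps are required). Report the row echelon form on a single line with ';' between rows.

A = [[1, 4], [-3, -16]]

REF = [1 4; 0 -4]

Forward elimination:
R2 <- R2 - (-3)*R1:  [  0  -4 ]
Row echelon form:
[ 1   4 ]
[ 0  -4 ]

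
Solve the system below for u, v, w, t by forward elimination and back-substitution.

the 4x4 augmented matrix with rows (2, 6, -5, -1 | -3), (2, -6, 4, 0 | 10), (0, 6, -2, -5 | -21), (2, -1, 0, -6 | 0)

(1, -4, -4, 1)

Forward elimination on [A|b]:
R2 <- R2 - (1)*R1:  [   0  -12    9    1   13 ]
R4 <- R4 - (1)*R1:  [  0  -7   5  -5   3 ]
R3 <- R3 - (-1/2)*R2:  [     0      0    5/2   -9/2  -29/2 ]
R4 <- R4 - (7/12)*R2:  [      0       0    -1/4  -67/12  -55/12 ]
R4 <- R4 - (-1/10)*R3:  [       0        0        0  -181/30  -181/30 ]
Row echelon form:
[ 2    6   -5       -1  |       -3 ]
[ 0  -12    9        1  |       13 ]
[ 0    0  5/2     -9/2  |    -29/2 ]
[ 0    0    0  -181/30  |  -181/30 ]
Back-substitution:
t = (-181/30) / (-181/30) = 1
w = (-29/2 - (-9/2)*(1)) / (5/2) = -4
v = (13 - (9)*(-4) - (1)*(1)) / -12 = -4
u = (-3 - (6)*(-4) - (-5)*(-4) - (-1)*(1)) / 2 = 1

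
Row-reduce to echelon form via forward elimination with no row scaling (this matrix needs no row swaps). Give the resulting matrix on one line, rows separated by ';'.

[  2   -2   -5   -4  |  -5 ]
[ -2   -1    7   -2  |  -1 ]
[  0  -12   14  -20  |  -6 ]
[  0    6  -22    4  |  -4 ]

Forward elimination:
R2 <- R2 - (-1)*R1:  [  0  -3   2  -6  -6 ]
R3 <- R3 - (4)*R2:  [  0   0   6   4  18 ]
R4 <- R4 - (-2)*R2:  [   0    0  -18   -8  -16 ]
R4 <- R4 - (-3)*R3:  [  0   0   0   4  38 ]
Row echelon form:
[ 2  -2  -5  -4  |  -5 ]
[ 0  -3   2  -6  |  -6 ]
[ 0   0   6   4  |  18 ]
[ 0   0   0   4  |  38 ]

REF = [2 -2 -5 -4 -5; 0 -3 2 -6 -6; 0 0 6 4 18; 0 0 0 4 38]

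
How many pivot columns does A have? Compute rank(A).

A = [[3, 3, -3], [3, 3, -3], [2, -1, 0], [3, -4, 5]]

Row reduction:
R2 <- R2 - (1)*R1:  [ 0  0  0 ]
R3 <- R3 - (2/3)*R1:  [  0  -3   2 ]
R4 <- R4 - (1)*R1:  [  0  -7   8 ]
R2 <-> R3   (pivot in column 2 was zero)
[ 3   3  -3 ]
[ 0  -3   2 ]
[ 0   0   0 ]
[ 0  -7   8 ]
R4 <- R4 - (7/3)*R2:  [    0     0  10/3 ]
R3 <-> R4   (pivot in column 3 was zero)
[ 3   3    -3 ]
[ 0  -3     2 ]
[ 0   0  10/3 ]
[ 0   0     0 ]
Row echelon form:
[ 3   3    -3 ]
[ 0  -3     2 ]
[ 0   0  10/3 ]
[ 0   0     0 ]
Nonzero rows / pivot columns: 3

rank(A) = 3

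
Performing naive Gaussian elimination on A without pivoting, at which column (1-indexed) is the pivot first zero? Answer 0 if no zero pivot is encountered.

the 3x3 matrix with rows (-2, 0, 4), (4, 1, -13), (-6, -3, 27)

Naive forward elimination:
R2 <- R2 - (-2)*R1:  [  0   1  -5 ]
R3 <- R3 - (3)*R1:  [  0  -3  15 ]
R3 <- R3 - (-3)*R2:  [ 0  0  0 ]
Matrix at this point:
[ -2  0   4 ]
[  0  1  -5 ]
[  0  0   0 ]
Pivot entry (3,3) in the last row is zero and there are no rows below to swap with -> zero pivot in column 3 (A is singular).

first zero-pivot column = 3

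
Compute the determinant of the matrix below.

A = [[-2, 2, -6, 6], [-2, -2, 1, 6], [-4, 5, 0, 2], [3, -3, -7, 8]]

det(A) = 590

Forward elimination:
R2 <- R2 - (1)*R1:  [  0  -4   7   0 ]
R3 <- R3 - (2)*R1:  [   0    1   12  -10 ]
R4 <- R4 - (-3/2)*R1:  [   0    0  -16   17 ]
R3 <- R3 - (-1/4)*R2:  [    0     0  55/4   -10 ]
R4 <- R4 - (-64/55)*R3:  [     0      0      0  59/11 ]
Upper-triangular form:
[ -2   2    -6      6 ]
[  0  -4     7      0 ]
[  0   0  55/4    -10 ]
[  0   0     0  59/11 ]
det(A) = (-1)^0 * (-2) * (-4) * (55/4) * (59/11) = 590  (0 row swaps -> sign +1)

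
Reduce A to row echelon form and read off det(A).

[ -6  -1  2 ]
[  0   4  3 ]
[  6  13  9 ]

det(A) = -48

Forward elimination:
R3 <- R3 - (-1)*R1:  [  0  12  11 ]
R3 <- R3 - (3)*R2:  [ 0  0  2 ]
Upper-triangular form:
[ -6  -1  2 ]
[  0   4  3 ]
[  0   0  2 ]
det(A) = (-1)^0 * (-6) * (4) * (2) = -48  (0 row swaps -> sign +1)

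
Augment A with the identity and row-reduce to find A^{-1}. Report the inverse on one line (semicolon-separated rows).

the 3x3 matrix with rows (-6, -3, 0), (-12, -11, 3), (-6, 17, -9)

inverse = [8/15 -3/10 -1/10; -7/5 3/5 1/5; -3 4/3 1/3]

Gauss-Jordan on [A | I]:
R1 <- (1/-6)*R1:  [    1   1/2     0  |  -1/6     0     0 ]
R2 <- R2 - (-12)*R1:  [  0  -5   3  |  -2   1   0 ]
R3 <- R3 - (-6)*R1:  [  0  20  -9  |  -1   0   1 ]
R2 <- (1/-5)*R2:  [    0     1  -3/5  |   2/5  -1/5     0 ]
R1 <- R1 - (1/2)*R2:  [      1       0    3/10  |  -11/30    1/10       0 ]
R3 <- R3 - (20)*R2:  [  0   0   3  |  -9   4   1 ]
R3 <- (1/3)*R3:  [   0    0    1  |   -3  4/3  1/3 ]
R1 <- R1 - (3/10)*R3:  [     1      0      0  |   8/15  -3/10  -1/10 ]
R2 <- R2 - (-3/5)*R3:  [    0     1     0  |  -7/5   3/5   1/5 ]
Right block of [I | A^{-1}] is the inverse:
[ 8/15  -3/10  -1/10 ]
[ -7/5    3/5    1/5 ]
[   -3    4/3    1/3 ]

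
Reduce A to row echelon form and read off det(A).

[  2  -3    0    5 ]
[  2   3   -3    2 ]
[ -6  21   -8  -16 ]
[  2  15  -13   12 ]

Forward elimination:
R2 <- R2 - (1)*R1:  [  0   6  -3  -3 ]
R3 <- R3 - (-3)*R1:  [  0  12  -8  -1 ]
R4 <- R4 - (1)*R1:  [   0   18  -13    7 ]
R3 <- R3 - (2)*R2:  [  0   0  -2   5 ]
R4 <- R4 - (3)*R2:  [  0   0  -4  16 ]
R4 <- R4 - (2)*R3:  [ 0  0  0  6 ]
Upper-triangular form:
[ 2  -3   0   5 ]
[ 0   6  -3  -3 ]
[ 0   0  -2   5 ]
[ 0   0   0   6 ]
det(A) = (-1)^0 * (2) * (6) * (-2) * (6) = -144  (0 row swaps -> sign +1)

det(A) = -144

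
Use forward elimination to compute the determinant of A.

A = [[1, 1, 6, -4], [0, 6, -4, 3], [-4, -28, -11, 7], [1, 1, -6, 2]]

Forward elimination:
R3 <- R3 - (-4)*R1:  [   0  -24   13   -9 ]
R4 <- R4 - (1)*R1:  [   0    0  -12    6 ]
R3 <- R3 - (-4)*R2:  [  0   0  -3   3 ]
R4 <- R4 - (4)*R3:  [  0   0   0  -6 ]
Upper-triangular form:
[ 1  1   6  -4 ]
[ 0  6  -4   3 ]
[ 0  0  -3   3 ]
[ 0  0   0  -6 ]
det(A) = (-1)^0 * (1) * (6) * (-3) * (-6) = 108  (0 row swaps -> sign +1)

det(A) = 108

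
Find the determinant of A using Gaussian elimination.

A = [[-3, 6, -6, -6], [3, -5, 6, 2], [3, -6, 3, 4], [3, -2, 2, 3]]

Forward elimination:
R2 <- R2 - (-1)*R1:  [  0   1   0  -4 ]
R3 <- R3 - (-1)*R1:  [  0   0  -3  -2 ]
R4 <- R4 - (-1)*R1:  [  0   4  -4  -3 ]
R4 <- R4 - (4)*R2:  [  0   0  -4  13 ]
R4 <- R4 - (4/3)*R3:  [    0     0     0  47/3 ]
Upper-triangular form:
[ -3  6  -6    -6 ]
[  0  1   0    -4 ]
[  0  0  -3    -2 ]
[  0  0   0  47/3 ]
det(A) = (-1)^0 * (-3) * (1) * (-3) * (47/3) = 141  (0 row swaps -> sign +1)

det(A) = 141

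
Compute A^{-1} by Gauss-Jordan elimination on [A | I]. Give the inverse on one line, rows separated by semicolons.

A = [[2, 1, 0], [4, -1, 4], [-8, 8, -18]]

inverse = [-7/6 3/2 1/3; 10/3 -3 -2/3; 2 -2 -1/2]

Gauss-Jordan on [A | I]:
R1 <- (1/2)*R1:  [   1  1/2    0  |  1/2    0    0 ]
R2 <- R2 - (4)*R1:  [  0  -3   4  |  -2   1   0 ]
R3 <- R3 - (-8)*R1:  [   0   12  -18  |    4    0    1 ]
R2 <- (1/-3)*R2:  [    0     1  -4/3  |   2/3  -1/3     0 ]
R1 <- R1 - (1/2)*R2:  [   1    0  2/3  |  1/6  1/6    0 ]
R3 <- R3 - (12)*R2:  [  0   0  -2  |  -4   4   1 ]
R3 <- (1/-2)*R3:  [    0     0     1  |     2    -2  -1/2 ]
R1 <- R1 - (2/3)*R3:  [    1     0     0  |  -7/6   3/2   1/3 ]
R2 <- R2 - (-4/3)*R3:  [    0     1     0  |  10/3    -3  -2/3 ]
Right block of [I | A^{-1}] is the inverse:
[ -7/6  3/2   1/3 ]
[ 10/3   -3  -2/3 ]
[    2   -2  -1/2 ]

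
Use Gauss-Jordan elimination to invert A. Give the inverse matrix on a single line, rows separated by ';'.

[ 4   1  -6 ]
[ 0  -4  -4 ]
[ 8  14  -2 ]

inverse = [2 -41/16 -7/8; -1 5/4 1/2; 1 -3/2 -1/2]

Gauss-Jordan on [A | I]:
R1 <- (1/4)*R1:  [    1   1/4  -3/2  |   1/4     0     0 ]
R3 <- R3 - (8)*R1:  [  0  12  10  |  -2   0   1 ]
R2 <- (1/-4)*R2:  [    0     1     1  |     0  -1/4     0 ]
R1 <- R1 - (1/4)*R2:  [    1     0  -7/4  |   1/4  1/16     0 ]
R3 <- R3 - (12)*R2:  [  0   0  -2  |  -2   3   1 ]
R3 <- (1/-2)*R3:  [    0     0     1  |     1  -3/2  -1/2 ]
R1 <- R1 - (-7/4)*R3:  [      1       0       0  |       2  -41/16    -7/8 ]
R2 <- R2 - (1)*R3:  [   0    1    0  |   -1  5/4  1/2 ]
Right block of [I | A^{-1}] is the inverse:
[  2  -41/16  -7/8 ]
[ -1     5/4   1/2 ]
[  1    -3/2  -1/2 ]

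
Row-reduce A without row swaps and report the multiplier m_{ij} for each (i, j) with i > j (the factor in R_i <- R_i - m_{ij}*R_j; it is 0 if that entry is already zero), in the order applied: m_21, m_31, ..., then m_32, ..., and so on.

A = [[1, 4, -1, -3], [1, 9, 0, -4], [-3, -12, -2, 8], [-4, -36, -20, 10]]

Forward elimination:
R2 <- R2 - (1)*R1:  [  0   5   1  -1 ]
R3 <- R3 - (-3)*R1:  [  0   0  -5  -1 ]
R4 <- R4 - (-4)*R1:  [   0  -20  -24   -2 ]
R3: entry in column 2 is already 0 -> m_{32} = 0 (no row operation needed)
R4 <- R4 - (-4)*R2:  [   0    0  -20   -6 ]
R4 <- R4 - (4)*R3:  [  0   0   0  -2 ]
Multipliers (in order of application): m_{21} = 1, m_{31} = -3, m_{41} = -4, m_{32} = 0, m_{42} = -4, m_{43} = 4

multipliers: 1, -3, -4, 0, -4, 4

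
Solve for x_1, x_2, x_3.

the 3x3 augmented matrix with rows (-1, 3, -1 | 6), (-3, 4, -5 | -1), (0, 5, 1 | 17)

(1, 3, 2)

Forward elimination on [A|b]:
R2 <- R2 - (3)*R1:  [   0   -5   -2  -19 ]
R3 <- R3 - (-1)*R2:  [  0   0  -1  -2 ]
Row echelon form:
[ -1   3  -1  |    6 ]
[  0  -5  -2  |  -19 ]
[  0   0  -1  |   -2 ]
Back-substitution:
x_3 = (-2) / -1 = 2
x_2 = (-19 - (-2)*(2)) / -5 = 3
x_1 = (6 - (3)*(3) - (-1)*(2)) / -1 = 1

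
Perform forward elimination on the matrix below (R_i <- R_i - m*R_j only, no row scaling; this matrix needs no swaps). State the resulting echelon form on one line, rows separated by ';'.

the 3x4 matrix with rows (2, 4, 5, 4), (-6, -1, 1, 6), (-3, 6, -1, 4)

REF = [2 4 5 4; 0 11 16 18; 0 0 -241/22 -106/11]

Forward elimination:
R2 <- R2 - (-3)*R1:  [  0  11  16  18 ]
R3 <- R3 - (-3/2)*R1:  [    0    12  13/2    10 ]
R3 <- R3 - (12/11)*R2:  [       0        0  -241/22  -106/11 ]
Row echelon form:
[ 2   4        5        4 ]
[ 0  11       16       18 ]
[ 0   0  -241/22  -106/11 ]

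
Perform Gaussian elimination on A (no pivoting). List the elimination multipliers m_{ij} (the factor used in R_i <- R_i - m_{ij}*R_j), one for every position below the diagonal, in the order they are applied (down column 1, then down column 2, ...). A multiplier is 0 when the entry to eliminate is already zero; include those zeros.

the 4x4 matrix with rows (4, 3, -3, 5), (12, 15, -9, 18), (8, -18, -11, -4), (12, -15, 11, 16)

Forward elimination:
R2 <- R2 - (3)*R1:  [ 0  6  0  3 ]
R3 <- R3 - (2)*R1:  [   0  -24   -5  -14 ]
R4 <- R4 - (3)*R1:  [   0  -24   20    1 ]
R3 <- R3 - (-4)*R2:  [  0   0  -5  -2 ]
R4 <- R4 - (-4)*R2:  [  0   0  20  13 ]
R4 <- R4 - (-4)*R3:  [ 0  0  0  5 ]
Multipliers (in order of application): m_{21} = 3, m_{31} = 2, m_{41} = 3, m_{32} = -4, m_{42} = -4, m_{43} = -4

multipliers: 3, 2, 3, -4, -4, -4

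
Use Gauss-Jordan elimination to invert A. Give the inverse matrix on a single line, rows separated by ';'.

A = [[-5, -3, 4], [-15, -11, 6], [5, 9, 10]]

inverse = [41/10 -33/20 -13/20; -9/2 7/4 3/4; 2 -3/4 -1/4]

Gauss-Jordan on [A | I]:
R1 <- (1/-5)*R1:  [    1   3/5  -4/5  |  -1/5     0     0 ]
R2 <- R2 - (-15)*R1:  [  0  -2  -6  |  -3   1   0 ]
R3 <- R3 - (5)*R1:  [  0   6  14  |   1   0   1 ]
R2 <- (1/-2)*R2:  [    0     1     3  |   3/2  -1/2     0 ]
R1 <- R1 - (3/5)*R2:  [      1       0   -13/5  |  -11/10    3/10       0 ]
R3 <- R3 - (6)*R2:  [  0   0  -4  |  -8   3   1 ]
R3 <- (1/-4)*R3:  [    0     0     1  |     2  -3/4  -1/4 ]
R1 <- R1 - (-13/5)*R3:  [      1       0       0  |   41/10  -33/20  -13/20 ]
R2 <- R2 - (3)*R3:  [    0     1     0  |  -9/2   7/4   3/4 ]
Right block of [I | A^{-1}] is the inverse:
[ 41/10  -33/20  -13/20 ]
[  -9/2     7/4     3/4 ]
[     2    -3/4    -1/4 ]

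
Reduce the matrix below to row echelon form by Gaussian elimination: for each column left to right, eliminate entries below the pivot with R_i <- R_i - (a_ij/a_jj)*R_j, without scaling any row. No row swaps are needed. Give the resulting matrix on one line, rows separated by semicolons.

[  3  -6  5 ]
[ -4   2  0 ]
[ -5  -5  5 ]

Forward elimination:
R2 <- R2 - (-4/3)*R1:  [    0    -6  20/3 ]
R3 <- R3 - (-5/3)*R1:  [    0   -15  40/3 ]
R3 <- R3 - (5/2)*R2:  [     0      0  -10/3 ]
Row echelon form:
[ 3  -6      5 ]
[ 0  -6   20/3 ]
[ 0   0  -10/3 ]

REF = [3 -6 5; 0 -6 20/3; 0 0 -10/3]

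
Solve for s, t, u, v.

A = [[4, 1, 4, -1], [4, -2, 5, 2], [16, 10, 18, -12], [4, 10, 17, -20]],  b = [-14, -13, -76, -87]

(2, -3, -5, -1)

Forward elimination on [A|b]:
R2 <- R2 - (1)*R1:  [  0  -3   1   3   1 ]
R3 <- R3 - (4)*R1:  [   0    6    2   -8  -20 ]
R4 <- R4 - (1)*R1:  [   0    9   13  -19  -73 ]
R3 <- R3 - (-2)*R2:  [   0    0    4   -2  -18 ]
R4 <- R4 - (-3)*R2:  [   0    0   16  -10  -70 ]
R4 <- R4 - (4)*R3:  [  0   0   0  -2   2 ]
Row echelon form:
[ 4   1  4  -1  |  -14 ]
[ 0  -3  1   3  |    1 ]
[ 0   0  4  -2  |  -18 ]
[ 0   0  0  -2  |    2 ]
Back-substitution:
v = (2) / -2 = -1
u = (-18 - (-2)*(-1)) / 4 = -5
t = (1 - (1)*(-5) - (3)*(-1)) / -3 = -3
s = (-14 - (1)*(-3) - (4)*(-5) - (-1)*(-1)) / 4 = 2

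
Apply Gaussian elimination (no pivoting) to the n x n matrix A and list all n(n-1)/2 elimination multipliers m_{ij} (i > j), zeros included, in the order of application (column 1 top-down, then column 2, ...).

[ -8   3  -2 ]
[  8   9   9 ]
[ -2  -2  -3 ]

multipliers: -1, 1/4, -11/48

Forward elimination:
R2 <- R2 - (-1)*R1:  [  0  12   7 ]
R3 <- R3 - (1/4)*R1:  [     0  -11/4   -5/2 ]
R3 <- R3 - (-11/48)*R2:  [      0       0  -43/48 ]
Multipliers (in order of application): m_{21} = -1, m_{31} = 1/4, m_{32} = -11/48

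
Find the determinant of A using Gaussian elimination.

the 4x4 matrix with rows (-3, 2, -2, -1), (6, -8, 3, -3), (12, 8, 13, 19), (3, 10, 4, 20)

det(A) = -12

Forward elimination:
R2 <- R2 - (-2)*R1:  [  0  -4  -1  -5 ]
R3 <- R3 - (-4)*R1:  [  0  16   5  15 ]
R4 <- R4 - (-1)*R1:  [  0  12   2  19 ]
R3 <- R3 - (-4)*R2:  [  0   0   1  -5 ]
R4 <- R4 - (-3)*R2:  [  0   0  -1   4 ]
R4 <- R4 - (-1)*R3:  [  0   0   0  -1 ]
Upper-triangular form:
[ -3   2  -2  -1 ]
[  0  -4  -1  -5 ]
[  0   0   1  -5 ]
[  0   0   0  -1 ]
det(A) = (-1)^0 * (-3) * (-4) * (1) * (-1) = -12  (0 row swaps -> sign +1)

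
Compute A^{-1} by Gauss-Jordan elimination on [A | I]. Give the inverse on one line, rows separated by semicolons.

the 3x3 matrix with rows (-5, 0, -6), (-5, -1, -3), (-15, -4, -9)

inverse = [1/5 -8/5 2/5; 0 3 -1; -1/3 4/3 -1/3]

Gauss-Jordan on [A | I]:
R1 <- (1/-5)*R1:  [    1     0   6/5  |  -1/5     0     0 ]
R2 <- R2 - (-5)*R1:  [  0  -1   3  |  -1   1   0 ]
R3 <- R3 - (-15)*R1:  [  0  -4   9  |  -3   0   1 ]
R2 <- (1/-1)*R2:  [  0   1  -3  |   1  -1   0 ]
R3 <- R3 - (-4)*R2:  [  0   0  -3  |   1  -4   1 ]
R3 <- (1/-3)*R3:  [    0     0     1  |  -1/3   4/3  -1/3 ]
R1 <- R1 - (6/5)*R3:  [    1     0     0  |   1/5  -8/5   2/5 ]
R2 <- R2 - (-3)*R3:  [  0   1   0  |   0   3  -1 ]
Right block of [I | A^{-1}] is the inverse:
[  1/5  -8/5   2/5 ]
[    0     3    -1 ]
[ -1/3   4/3  -1/3 ]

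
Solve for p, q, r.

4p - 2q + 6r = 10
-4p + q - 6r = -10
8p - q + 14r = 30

(-5, 0, 5)

Forward elimination on [A|b]:
R2 <- R2 - (-1)*R1:  [  0  -1   0   0 ]
R3 <- R3 - (2)*R1:  [  0   3   2  10 ]
R3 <- R3 - (-3)*R2:  [  0   0   2  10 ]
Row echelon form:
[ 4  -2  6  |  10 ]
[ 0  -1  0  |   0 ]
[ 0   0  2  |  10 ]
Back-substitution:
r = (10) / 2 = 5
q = (0) / -1 = 0
p = (10 - (-2)*(0) - (6)*(5)) / 4 = -5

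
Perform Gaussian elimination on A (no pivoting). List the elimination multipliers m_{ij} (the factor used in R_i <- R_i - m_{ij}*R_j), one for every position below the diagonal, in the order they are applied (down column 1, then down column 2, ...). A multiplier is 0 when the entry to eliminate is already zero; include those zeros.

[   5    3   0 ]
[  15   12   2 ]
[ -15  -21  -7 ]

multipliers: 3, -3, -4

Forward elimination:
R2 <- R2 - (3)*R1:  [ 0  3  2 ]
R3 <- R3 - (-3)*R1:  [   0  -12   -7 ]
R3 <- R3 - (-4)*R2:  [ 0  0  1 ]
Multipliers (in order of application): m_{21} = 3, m_{31} = -3, m_{32} = -4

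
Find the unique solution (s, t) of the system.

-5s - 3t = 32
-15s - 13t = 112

(-4, -4)

Forward elimination on [A|b]:
R2 <- R2 - (3)*R1:  [  0  -4  16 ]
Row echelon form:
[ -5  -3  |  32 ]
[  0  -4  |  16 ]
Back-substitution:
t = (16) / -4 = -4
s = (32 - (-3)*(-4)) / -5 = -4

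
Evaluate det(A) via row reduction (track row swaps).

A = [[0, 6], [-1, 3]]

det(A) = 6

Forward elimination:
R1 <-> R2   (pivot in column 1 was zero)
[ -1  3 ]
[  0  6 ]
Upper-triangular form:
[ -1  3 ]
[  0  6 ]
det(A) = (-1)^1 * (-1) * (6) = 6  (1 row swap -> sign -1)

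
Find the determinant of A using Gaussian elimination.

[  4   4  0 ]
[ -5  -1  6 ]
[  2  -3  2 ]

det(A) = 152

Forward elimination:
R2 <- R2 - (-5/4)*R1:  [ 0  4  6 ]
R3 <- R3 - (1/2)*R1:  [  0  -5   2 ]
R3 <- R3 - (-5/4)*R2:  [    0     0  19/2 ]
Upper-triangular form:
[ 4  4     0 ]
[ 0  4     6 ]
[ 0  0  19/2 ]
det(A) = (-1)^0 * (4) * (4) * (19/2) = 152  (0 row swaps -> sign +1)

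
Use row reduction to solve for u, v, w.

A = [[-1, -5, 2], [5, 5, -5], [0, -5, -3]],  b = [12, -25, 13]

(-4, -2, -1)

Forward elimination on [A|b]:
R2 <- R2 - (-5)*R1:  [   0  -20    5   35 ]
R3 <- R3 - (1/4)*R2:  [     0      0  -17/4   17/4 ]
Row echelon form:
[ -1   -5      2  |    12 ]
[  0  -20      5  |    35 ]
[  0    0  -17/4  |  17/4 ]
Back-substitution:
w = (17/4) / (-17/4) = -1
v = (35 - (5)*(-1)) / -20 = -2
u = (12 - (-5)*(-2) - (2)*(-1)) / -1 = -4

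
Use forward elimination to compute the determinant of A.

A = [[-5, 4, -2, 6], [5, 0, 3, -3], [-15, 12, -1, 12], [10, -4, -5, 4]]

Forward elimination:
R2 <- R2 - (-1)*R1:  [ 0  4  1  3 ]
R3 <- R3 - (3)*R1:  [  0   0   5  -6 ]
R4 <- R4 - (-2)*R1:  [  0   4  -9  16 ]
R4 <- R4 - (1)*R2:  [   0    0  -10   13 ]
R4 <- R4 - (-2)*R3:  [ 0  0  0  1 ]
Upper-triangular form:
[ -5  4  -2   6 ]
[  0  4   1   3 ]
[  0  0   5  -6 ]
[  0  0   0   1 ]
det(A) = (-1)^0 * (-5) * (4) * (5) * (1) = -100  (0 row swaps -> sign +1)

det(A) = -100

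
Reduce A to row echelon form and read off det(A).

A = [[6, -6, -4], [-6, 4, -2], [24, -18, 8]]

Forward elimination:
R2 <- R2 - (-1)*R1:  [  0  -2  -6 ]
R3 <- R3 - (4)*R1:  [  0   6  24 ]
R3 <- R3 - (-3)*R2:  [ 0  0  6 ]
Upper-triangular form:
[ 6  -6  -4 ]
[ 0  -2  -6 ]
[ 0   0   6 ]
det(A) = (-1)^0 * (6) * (-2) * (6) = -72  (0 row swaps -> sign +1)

det(A) = -72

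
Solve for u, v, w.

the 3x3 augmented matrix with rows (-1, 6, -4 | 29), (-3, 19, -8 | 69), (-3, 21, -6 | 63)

(3, 2, -5)

Forward elimination on [A|b]:
R2 <- R2 - (3)*R1:  [   0    1    4  -18 ]
R3 <- R3 - (3)*R1:  [   0    3    6  -24 ]
R3 <- R3 - (3)*R2:  [  0   0  -6  30 ]
Row echelon form:
[ -1  6  -4  |   29 ]
[  0  1   4  |  -18 ]
[  0  0  -6  |   30 ]
Back-substitution:
w = (30) / -6 = -5
v = (-18 - (4)*(-5)) / 1 = 2
u = (29 - (6)*(2) - (-4)*(-5)) / -1 = 3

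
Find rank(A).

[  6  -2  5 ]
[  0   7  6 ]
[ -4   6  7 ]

Row reduction:
R3 <- R3 - (-2/3)*R1:  [    0  14/3  31/3 ]
R3 <- R3 - (2/3)*R2:  [    0     0  19/3 ]
Row echelon form:
[ 6  -2     5 ]
[ 0   7     6 ]
[ 0   0  19/3 ]
Nonzero rows / pivot columns: 3

rank(A) = 3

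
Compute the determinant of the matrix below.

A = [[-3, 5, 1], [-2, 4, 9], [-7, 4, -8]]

det(A) = -171

Forward elimination:
R2 <- R2 - (2/3)*R1:  [    0   2/3  25/3 ]
R3 <- R3 - (7/3)*R1:  [     0  -23/3  -31/3 ]
R3 <- R3 - (-23/2)*R2:  [     0      0  171/2 ]
Upper-triangular form:
[ -3    5      1 ]
[  0  2/3   25/3 ]
[  0    0  171/2 ]
det(A) = (-1)^0 * (-3) * (2/3) * (171/2) = -171  (0 row swaps -> sign +1)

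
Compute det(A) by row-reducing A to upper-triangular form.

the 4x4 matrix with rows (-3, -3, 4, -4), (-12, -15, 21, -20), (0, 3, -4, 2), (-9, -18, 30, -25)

det(A) = 45

Forward elimination:
R2 <- R2 - (4)*R1:  [  0  -3   5  -4 ]
R4 <- R4 - (3)*R1:  [   0   -9   18  -13 ]
R3 <- R3 - (-1)*R2:  [  0   0   1  -2 ]
R4 <- R4 - (3)*R2:  [  0   0   3  -1 ]
R4 <- R4 - (3)*R3:  [ 0  0  0  5 ]
Upper-triangular form:
[ -3  -3  4  -4 ]
[  0  -3  5  -4 ]
[  0   0  1  -2 ]
[  0   0  0   5 ]
det(A) = (-1)^0 * (-3) * (-3) * (1) * (5) = 45  (0 row swaps -> sign +1)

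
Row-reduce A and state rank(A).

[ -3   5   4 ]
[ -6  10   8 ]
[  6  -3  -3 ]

Row reduction:
R2 <- R2 - (2)*R1:  [ 0  0  0 ]
R3 <- R3 - (-2)*R1:  [ 0  7  5 ]
R2 <-> R3   (pivot in column 2 was zero)
[ -3  5  4 ]
[  0  7  5 ]
[  0  0  0 ]
Row echelon form:
[ -3  5  4 ]
[  0  7  5 ]
[  0  0  0 ]
Nonzero rows / pivot columns: 2

rank(A) = 2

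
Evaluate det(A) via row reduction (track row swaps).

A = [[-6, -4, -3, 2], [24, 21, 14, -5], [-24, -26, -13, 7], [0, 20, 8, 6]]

det(A) = 540

Forward elimination:
R2 <- R2 - (-4)*R1:  [ 0  5  2  3 ]
R3 <- R3 - (4)*R1:  [   0  -10   -1   -1 ]
R3 <- R3 - (-2)*R2:  [ 0  0  3  5 ]
R4 <- R4 - (4)*R2:  [  0   0   0  -6 ]
Upper-triangular form:
[ -6  -4  -3   2 ]
[  0   5   2   3 ]
[  0   0   3   5 ]
[  0   0   0  -6 ]
det(A) = (-1)^0 * (-6) * (5) * (3) * (-6) = 540  (0 row swaps -> sign +1)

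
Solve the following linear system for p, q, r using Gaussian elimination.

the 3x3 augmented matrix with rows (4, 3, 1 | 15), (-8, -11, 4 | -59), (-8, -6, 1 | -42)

Forward elimination on [A|b]:
R2 <- R2 - (-2)*R1:  [   0   -5    6  -29 ]
R3 <- R3 - (-2)*R1:  [   0    0    3  -12 ]
Row echelon form:
[ 4   3  1  |   15 ]
[ 0  -5  6  |  -29 ]
[ 0   0  3  |  -12 ]
Back-substitution:
r = (-12) / 3 = -4
q = (-29 - (6)*(-4)) / -5 = 1
p = (15 - (3)*(1) - (1)*(-4)) / 4 = 4

(4, 1, -4)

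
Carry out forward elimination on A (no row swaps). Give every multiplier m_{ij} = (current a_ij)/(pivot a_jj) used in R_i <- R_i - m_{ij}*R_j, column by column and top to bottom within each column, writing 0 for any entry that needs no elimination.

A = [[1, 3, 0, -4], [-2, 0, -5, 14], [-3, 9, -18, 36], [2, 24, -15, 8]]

multipliers: -2, -3, 2, 3, 3, 0

Forward elimination:
R2 <- R2 - (-2)*R1:  [  0   6  -5   6 ]
R3 <- R3 - (-3)*R1:  [   0   18  -18   24 ]
R4 <- R4 - (2)*R1:  [   0   18  -15   16 ]
R3 <- R3 - (3)*R2:  [  0   0  -3   6 ]
R4 <- R4 - (3)*R2:  [  0   0   0  -2 ]
R4: entry in column 3 is already 0 -> m_{43} = 0 (no row operation needed)
Multipliers (in order of application): m_{21} = -2, m_{31} = -3, m_{41} = 2, m_{32} = 3, m_{42} = 3, m_{43} = 0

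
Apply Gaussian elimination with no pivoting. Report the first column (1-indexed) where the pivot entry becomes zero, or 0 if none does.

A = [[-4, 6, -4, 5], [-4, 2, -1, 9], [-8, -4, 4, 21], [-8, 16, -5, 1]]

first zero-pivot column = 3

Naive forward elimination:
R2 <- R2 - (1)*R1:  [  0  -4   3   4 ]
R3 <- R3 - (2)*R1:  [   0  -16   12   11 ]
R4 <- R4 - (2)*R1:  [  0   4   3  -9 ]
R3 <- R3 - (4)*R2:  [  0   0   0  -5 ]
R4 <- R4 - (-1)*R2:  [  0   0   6  -5 ]
Matrix at this point:
[ -4   6  -4   5 ]
[  0  -4   3   4 ]
[  0   0   0  -5 ]
[  0   0   6  -5 ]
Pivot entry (3,3) is zero but row 4 has 6 in column 3 -> naive elimination stops; a row interchange (e.g. R3 <-> R4) would be required here.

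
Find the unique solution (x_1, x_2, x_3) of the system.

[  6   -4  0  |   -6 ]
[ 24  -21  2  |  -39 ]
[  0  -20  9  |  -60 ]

(1, 3, 0)

Forward elimination on [A|b]:
R2 <- R2 - (4)*R1:  [   0   -5    2  -15 ]
R3 <- R3 - (4)*R2:  [ 0  0  1  0 ]
Row echelon form:
[ 6  -4  0  |   -6 ]
[ 0  -5  2  |  -15 ]
[ 0   0  1  |    0 ]
Back-substitution:
x_3 = (0) / 1 = 0
x_2 = (-15 - (2)*(0)) / -5 = 3
x_1 = (-6 - (-4)*(3)) / 6 = 1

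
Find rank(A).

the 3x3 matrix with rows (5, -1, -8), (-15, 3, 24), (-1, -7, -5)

rank(A) = 2

Row reduction:
R2 <- R2 - (-3)*R1:  [ 0  0  0 ]
R3 <- R3 - (-1/5)*R1:  [     0  -36/5  -33/5 ]
R2 <-> R3   (pivot in column 2 was zero)
[ 5     -1     -8 ]
[ 0  -36/5  -33/5 ]
[ 0      0      0 ]
Row echelon form:
[ 5     -1     -8 ]
[ 0  -36/5  -33/5 ]
[ 0      0      0 ]
Nonzero rows / pivot columns: 2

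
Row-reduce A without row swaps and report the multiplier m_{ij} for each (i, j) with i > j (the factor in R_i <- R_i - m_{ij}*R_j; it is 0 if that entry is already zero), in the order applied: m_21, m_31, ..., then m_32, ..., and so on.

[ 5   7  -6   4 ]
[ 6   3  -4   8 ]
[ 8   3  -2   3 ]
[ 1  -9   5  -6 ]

multipliers: 6/5, 8/5, 1/5, 41/27, 52/27, 1/74

Forward elimination:
R2 <- R2 - (6/5)*R1:  [     0  -27/5   16/5   16/5 ]
R3 <- R3 - (8/5)*R1:  [     0  -41/5   38/5  -17/5 ]
R4 <- R4 - (1/5)*R1:  [     0  -52/5   31/5  -34/5 ]
R3 <- R3 - (41/27)*R2:  [       0        0    74/27  -223/27 ]
R4 <- R4 - (52/27)*R2:  [       0        0     1/27  -350/27 ]
R4 <- R4 - (1/74)*R3:  [       0        0        0  -951/74 ]
Multipliers (in order of application): m_{21} = 6/5, m_{31} = 8/5, m_{41} = 1/5, m_{32} = 41/27, m_{42} = 52/27, m_{43} = 1/74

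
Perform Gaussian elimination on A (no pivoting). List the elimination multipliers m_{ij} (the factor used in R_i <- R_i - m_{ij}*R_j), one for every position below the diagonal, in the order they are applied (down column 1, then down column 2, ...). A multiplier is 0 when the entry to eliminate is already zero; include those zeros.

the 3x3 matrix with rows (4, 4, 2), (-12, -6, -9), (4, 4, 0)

multipliers: -3, 1, 0

Forward elimination:
R2 <- R2 - (-3)*R1:  [  0   6  -3 ]
R3 <- R3 - (1)*R1:  [  0   0  -2 ]
R3: entry in column 2 is already 0 -> m_{32} = 0 (no row operation needed)
Multipliers (in order of application): m_{21} = -3, m_{31} = 1, m_{32} = 0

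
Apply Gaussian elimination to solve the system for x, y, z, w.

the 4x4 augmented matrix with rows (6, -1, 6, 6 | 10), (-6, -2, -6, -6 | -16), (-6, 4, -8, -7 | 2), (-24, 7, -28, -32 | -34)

Forward elimination on [A|b]:
R2 <- R2 - (-1)*R1:  [  0  -3   0   0  -6 ]
R3 <- R3 - (-1)*R1:  [  0   3  -2  -1  12 ]
R4 <- R4 - (-4)*R1:  [  0   3  -4  -8   6 ]
R3 <- R3 - (-1)*R2:  [  0   0  -2  -1   6 ]
R4 <- R4 - (-1)*R2:  [  0   0  -4  -8   0 ]
R4 <- R4 - (2)*R3:  [   0    0    0   -6  -12 ]
Row echelon form:
[ 6  -1   6   6  |   10 ]
[ 0  -3   0   0  |   -6 ]
[ 0   0  -2  -1  |    6 ]
[ 0   0   0  -6  |  -12 ]
Back-substitution:
w = (-12) / -6 = 2
z = (6 - (-1)*(2)) / -2 = -4
y = (-6) / -3 = 2
x = (10 - (-1)*(2) - (6)*(-4) - (6)*(2)) / 6 = 4

(4, 2, -4, 2)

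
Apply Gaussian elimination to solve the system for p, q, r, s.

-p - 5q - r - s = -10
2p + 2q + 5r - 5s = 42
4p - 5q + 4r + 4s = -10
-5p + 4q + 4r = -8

(4, 2, 1, -5)

Forward elimination on [A|b]:
R2 <- R2 - (-2)*R1:  [  0  -8   3  -7  22 ]
R3 <- R3 - (-4)*R1:  [   0  -25    0    0  -50 ]
R4 <- R4 - (5)*R1:  [  0  29   9   5  42 ]
R3 <- R3 - (25/8)*R2:  [      0       0   -75/8   175/8  -475/4 ]
R4 <- R4 - (-29/8)*R2:  [      0       0   159/8  -163/8   487/4 ]
R4 <- R4 - (-53/25)*R3:  [    0     0     0    26  -130 ]
Row echelon form:
[ -1  -5     -1     -1  |     -10 ]
[  0  -8      3     -7  |      22 ]
[  0   0  -75/8  175/8  |  -475/4 ]
[  0   0      0     26  |    -130 ]
Back-substitution:
s = (-130) / 26 = -5
r = (-475/4 - (175/8)*(-5)) / (-75/8) = 1
q = (22 - (3)*(1) - (-7)*(-5)) / -8 = 2
p = (-10 - (-5)*(2) - (-1)*(1) - (-1)*(-5)) / -1 = 4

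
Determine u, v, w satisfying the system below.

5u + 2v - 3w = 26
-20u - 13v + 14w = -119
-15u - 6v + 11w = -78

Forward elimination on [A|b]:
R2 <- R2 - (-4)*R1:  [   0   -5    2  -15 ]
R3 <- R3 - (-3)*R1:  [ 0  0  2  0 ]
Row echelon form:
[ 5   2  -3  |   26 ]
[ 0  -5   2  |  -15 ]
[ 0   0   2  |    0 ]
Back-substitution:
w = (0) / 2 = 0
v = (-15 - (2)*(0)) / -5 = 3
u = (26 - (2)*(3) - (-3)*(0)) / 5 = 4

(4, 3, 0)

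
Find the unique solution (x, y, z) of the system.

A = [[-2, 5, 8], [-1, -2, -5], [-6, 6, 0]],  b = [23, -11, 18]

Forward elimination on [A|b]:
R2 <- R2 - (1/2)*R1:  [     0   -9/2     -9  -45/2 ]
R3 <- R3 - (3)*R1:  [   0   -9  -24  -51 ]
R3 <- R3 - (2)*R2:  [  0   0  -6  -6 ]
Row echelon form:
[ -2     5   8  |     23 ]
[  0  -9/2  -9  |  -45/2 ]
[  0     0  -6  |     -6 ]
Back-substitution:
z = (-6) / -6 = 1
y = (-45/2 - (-9)*(1)) / (-9/2) = 3
x = (23 - (5)*(3) - (8)*(1)) / -2 = 0

(0, 3, 1)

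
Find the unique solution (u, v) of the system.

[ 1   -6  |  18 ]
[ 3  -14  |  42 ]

Forward elimination on [A|b]:
R2 <- R2 - (3)*R1:  [   0    4  -12 ]
Row echelon form:
[ 1  -6  |   18 ]
[ 0   4  |  -12 ]
Back-substitution:
v = (-12) / 4 = -3
u = (18 - (-6)*(-3)) / 1 = 0

(0, -3)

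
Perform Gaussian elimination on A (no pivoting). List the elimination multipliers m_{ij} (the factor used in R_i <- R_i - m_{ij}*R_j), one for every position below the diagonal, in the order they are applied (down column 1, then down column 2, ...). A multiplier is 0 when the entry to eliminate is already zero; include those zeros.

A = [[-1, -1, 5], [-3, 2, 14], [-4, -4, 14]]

multipliers: 3, 4, 0

Forward elimination:
R2 <- R2 - (3)*R1:  [  0   5  -1 ]
R3 <- R3 - (4)*R1:  [  0   0  -6 ]
R3: entry in column 2 is already 0 -> m_{32} = 0 (no row operation needed)
Multipliers (in order of application): m_{21} = 3, m_{31} = 4, m_{32} = 0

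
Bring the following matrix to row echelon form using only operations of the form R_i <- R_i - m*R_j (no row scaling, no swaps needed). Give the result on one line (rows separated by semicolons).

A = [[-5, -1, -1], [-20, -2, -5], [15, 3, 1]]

REF = [-5 -1 -1; 0 2 -1; 0 0 -2]

Forward elimination:
R2 <- R2 - (4)*R1:  [  0   2  -1 ]
R3 <- R3 - (-3)*R1:  [  0   0  -2 ]
Row echelon form:
[ -5  -1  -1 ]
[  0   2  -1 ]
[  0   0  -2 ]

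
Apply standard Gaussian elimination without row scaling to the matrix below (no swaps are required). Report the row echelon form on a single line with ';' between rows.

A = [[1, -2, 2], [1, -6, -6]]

Forward elimination:
R2 <- R2 - (1)*R1:  [  0  -4  -8 ]
Row echelon form:
[ 1  -2   2 ]
[ 0  -4  -8 ]

REF = [1 -2 2; 0 -4 -8]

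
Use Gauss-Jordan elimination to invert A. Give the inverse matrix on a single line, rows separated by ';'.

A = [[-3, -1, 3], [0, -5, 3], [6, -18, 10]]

inverse = [1/15 -11/15 1/5; 3/10 -4/5 3/20; 1/2 -1 1/4]

Gauss-Jordan on [A | I]:
R1 <- (1/-3)*R1:  [    1   1/3    -1  |  -1/3     0     0 ]
R3 <- R3 - (6)*R1:  [   0  -20   16  |    2    0    1 ]
R2 <- (1/-5)*R2:  [    0     1  -3/5  |     0  -1/5     0 ]
R1 <- R1 - (1/3)*R2:  [    1     0  -4/5  |  -1/3  1/15     0 ]
R3 <- R3 - (-20)*R2:  [  0   0   4  |   2  -4   1 ]
R3 <- (1/4)*R3:  [   0    0    1  |  1/2   -1  1/4 ]
R1 <- R1 - (-4/5)*R3:  [      1       0       0  |    1/15  -11/15     1/5 ]
R2 <- R2 - (-3/5)*R3:  [    0     1     0  |  3/10  -4/5  3/20 ]
Right block of [I | A^{-1}] is the inverse:
[ 1/15  -11/15   1/5 ]
[ 3/10    -4/5  3/20 ]
[  1/2      -1   1/4 ]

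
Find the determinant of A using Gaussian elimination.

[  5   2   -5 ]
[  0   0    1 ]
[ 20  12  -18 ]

det(A) = -20

Forward elimination:
R3 <- R3 - (4)*R1:  [ 0  4  2 ]
R2 <-> R3   (pivot in column 2 was zero)
[ 5  2  -5 ]
[ 0  4   2 ]
[ 0  0   1 ]
Upper-triangular form:
[ 5  2  -5 ]
[ 0  4   2 ]
[ 0  0   1 ]
det(A) = (-1)^1 * (5) * (4) * (1) = -20  (1 row swap -> sign -1)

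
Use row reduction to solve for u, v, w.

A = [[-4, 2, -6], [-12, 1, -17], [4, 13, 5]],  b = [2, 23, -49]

(-5, -3, 2)

Forward elimination on [A|b]:
R2 <- R2 - (3)*R1:  [  0  -5   1  17 ]
R3 <- R3 - (-1)*R1:  [   0   15   -1  -47 ]
R3 <- R3 - (-3)*R2:  [ 0  0  2  4 ]
Row echelon form:
[ -4   2  -6  |   2 ]
[  0  -5   1  |  17 ]
[  0   0   2  |   4 ]
Back-substitution:
w = (4) / 2 = 2
v = (17 - (1)*(2)) / -5 = -3
u = (2 - (2)*(-3) - (-6)*(2)) / -4 = -5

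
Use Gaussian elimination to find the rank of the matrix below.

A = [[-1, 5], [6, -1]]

Row reduction:
R2 <- R2 - (-6)*R1:  [  0  29 ]
Row echelon form:
[ -1   5 ]
[  0  29 ]
Nonzero rows / pivot columns: 2

rank(A) = 2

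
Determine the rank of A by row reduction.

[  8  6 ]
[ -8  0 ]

Row reduction:
R2 <- R2 - (-1)*R1:  [ 0  6 ]
Row echelon form:
[ 8  6 ]
[ 0  6 ]
Nonzero rows / pivot columns: 2

rank(A) = 2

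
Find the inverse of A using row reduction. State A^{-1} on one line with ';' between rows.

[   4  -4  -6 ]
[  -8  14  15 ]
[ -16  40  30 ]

Gauss-Jordan on [A | I]:
R1 <- (1/4)*R1:  [    1    -1  -3/2  |   1/4     0     0 ]
R2 <- R2 - (-8)*R1:  [ 0  6  3  |  2  1  0 ]
R3 <- R3 - (-16)*R1:  [  0  24   6  |   4   0   1 ]
R2 <- (1/6)*R2:  [   0    1  1/2  |  1/3  1/6    0 ]
R1 <- R1 - (-1)*R2:  [    1     0    -1  |  7/12   1/6     0 ]
R3 <- R3 - (24)*R2:  [  0   0  -6  |  -4  -4   1 ]
R3 <- (1/-6)*R3:  [    0     0     1  |   2/3   2/3  -1/6 ]
R1 <- R1 - (-1)*R3:  [    1     0     0  |   5/4   5/6  -1/6 ]
R2 <- R2 - (1/2)*R3:  [    0     1     0  |     0  -1/6  1/12 ]
Right block of [I | A^{-1}] is the inverse:
[ 5/4   5/6  -1/6 ]
[   0  -1/6  1/12 ]
[ 2/3   2/3  -1/6 ]

inverse = [5/4 5/6 -1/6; 0 -1/6 1/12; 2/3 2/3 -1/6]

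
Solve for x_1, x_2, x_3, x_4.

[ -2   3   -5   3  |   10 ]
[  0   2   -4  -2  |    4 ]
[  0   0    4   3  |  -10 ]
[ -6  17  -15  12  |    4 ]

(2, -4, -4, 2)

Forward elimination on [A|b]:
R4 <- R4 - (3)*R1:  [   0    8    0    3  -26 ]
R4 <- R4 - (4)*R2:  [   0    0   16   11  -42 ]
R4 <- R4 - (4)*R3:  [  0   0   0  -1  -2 ]
Row echelon form:
[ -2  3  -5   3  |   10 ]
[  0  2  -4  -2  |    4 ]
[  0  0   4   3  |  -10 ]
[  0  0   0  -1  |   -2 ]
Back-substitution:
x_4 = (-2) / -1 = 2
x_3 = (-10 - (3)*(2)) / 4 = -4
x_2 = (4 - (-4)*(-4) - (-2)*(2)) / 2 = -4
x_1 = (10 - (3)*(-4) - (-5)*(-4) - (3)*(2)) / -2 = 2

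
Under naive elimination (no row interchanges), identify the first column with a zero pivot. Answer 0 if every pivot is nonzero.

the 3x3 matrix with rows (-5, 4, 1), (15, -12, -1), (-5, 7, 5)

first zero-pivot column = 2

Naive forward elimination:
R2 <- R2 - (-3)*R1:  [ 0  0  2 ]
R3 <- R3 - (1)*R1:  [ 0  3  4 ]
Matrix at this point:
[ -5  4  1 ]
[  0  0  2 ]
[  0  3  4 ]
Pivot entry (2,2) is zero but row 3 has 3 in column 2 -> naive elimination stops; a row interchange (e.g. R2 <-> R3) would be required here.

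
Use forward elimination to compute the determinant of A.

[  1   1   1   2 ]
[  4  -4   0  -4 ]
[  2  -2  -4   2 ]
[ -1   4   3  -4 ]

det(A) = -256

Forward elimination:
R2 <- R2 - (4)*R1:  [   0   -8   -4  -12 ]
R3 <- R3 - (2)*R1:  [  0  -4  -6  -2 ]
R4 <- R4 - (-1)*R1:  [  0   5   4  -2 ]
R3 <- R3 - (1/2)*R2:  [  0   0  -4   4 ]
R4 <- R4 - (-5/8)*R2:  [     0      0    3/2  -19/2 ]
R4 <- R4 - (-3/8)*R3:  [  0   0   0  -8 ]
Upper-triangular form:
[ 1   1   1    2 ]
[ 0  -8  -4  -12 ]
[ 0   0  -4    4 ]
[ 0   0   0   -8 ]
det(A) = (-1)^0 * (1) * (-8) * (-4) * (-8) = -256  (0 row swaps -> sign +1)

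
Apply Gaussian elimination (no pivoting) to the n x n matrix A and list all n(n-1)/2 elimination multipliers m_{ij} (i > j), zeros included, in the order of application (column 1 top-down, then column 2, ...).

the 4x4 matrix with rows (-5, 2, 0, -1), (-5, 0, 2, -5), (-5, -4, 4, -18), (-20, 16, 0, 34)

multipliers: 1, 1, 4, 3, -4, -4

Forward elimination:
R2 <- R2 - (1)*R1:  [  0  -2   2  -4 ]
R3 <- R3 - (1)*R1:  [   0   -6    4  -17 ]
R4 <- R4 - (4)*R1:  [  0   8   0  38 ]
R3 <- R3 - (3)*R2:  [  0   0  -2  -5 ]
R4 <- R4 - (-4)*R2:  [  0   0   8  22 ]
R4 <- R4 - (-4)*R3:  [ 0  0  0  2 ]
Multipliers (in order of application): m_{21} = 1, m_{31} = 1, m_{41} = 4, m_{32} = 3, m_{42} = -4, m_{43} = -4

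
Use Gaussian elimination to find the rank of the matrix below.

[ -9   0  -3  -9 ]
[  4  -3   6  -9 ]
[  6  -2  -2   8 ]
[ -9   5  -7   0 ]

rank(A) = 4

Row reduction:
R2 <- R2 - (-4/9)*R1:  [    0    -3  14/3   -13 ]
R3 <- R3 - (-2/3)*R1:  [  0  -2  -4   2 ]
R4 <- R4 - (1)*R1:  [  0   5  -4   9 ]
R3 <- R3 - (2/3)*R2:  [     0      0  -64/9   32/3 ]
R4 <- R4 - (-5/3)*R2:  [     0      0   34/9  -38/3 ]
R4 <- R4 - (-17/32)*R3:  [  0   0   0  -7 ]
Row echelon form:
[ -9   0     -3    -9 ]
[  0  -3   14/3   -13 ]
[  0   0  -64/9  32/3 ]
[  0   0      0    -7 ]
Nonzero rows / pivot columns: 4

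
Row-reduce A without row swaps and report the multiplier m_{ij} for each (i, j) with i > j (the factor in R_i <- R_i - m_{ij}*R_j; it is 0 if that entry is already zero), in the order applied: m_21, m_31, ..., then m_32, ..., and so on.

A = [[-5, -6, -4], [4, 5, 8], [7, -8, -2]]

Forward elimination:
R2 <- R2 - (-4/5)*R1:  [    0   1/5  24/5 ]
R3 <- R3 - (-7/5)*R1:  [     0  -82/5  -38/5 ]
R3 <- R3 - (-82)*R2:  [   0    0  386 ]
Multipliers (in order of application): m_{21} = -4/5, m_{31} = -7/5, m_{32} = -82

multipliers: -4/5, -7/5, -82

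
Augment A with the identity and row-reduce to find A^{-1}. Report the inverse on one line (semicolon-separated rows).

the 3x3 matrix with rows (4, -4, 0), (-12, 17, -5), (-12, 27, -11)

inverse = [-13/20 -11/20 1/4; -9/10 -11/20 1/4; -3/2 -3/4 1/4]

Gauss-Jordan on [A | I]:
R1 <- (1/4)*R1:  [   1   -1    0  |  1/4    0    0 ]
R2 <- R2 - (-12)*R1:  [  0   5  -5  |   3   1   0 ]
R3 <- R3 - (-12)*R1:  [   0   15  -11  |    3    0    1 ]
R2 <- (1/5)*R2:  [   0    1   -1  |  3/5  1/5    0 ]
R1 <- R1 - (-1)*R2:  [     1      0     -1  |  17/20    1/5      0 ]
R3 <- R3 - (15)*R2:  [  0   0   4  |  -6  -3   1 ]
R3 <- (1/4)*R3:  [    0     0     1  |  -3/2  -3/4   1/4 ]
R1 <- R1 - (-1)*R3:  [      1       0       0  |  -13/20  -11/20     1/4 ]
R2 <- R2 - (-1)*R3:  [      0       1       0  |   -9/10  -11/20     1/4 ]
Right block of [I | A^{-1}] is the inverse:
[ -13/20  -11/20  1/4 ]
[  -9/10  -11/20  1/4 ]
[   -3/2    -3/4  1/4 ]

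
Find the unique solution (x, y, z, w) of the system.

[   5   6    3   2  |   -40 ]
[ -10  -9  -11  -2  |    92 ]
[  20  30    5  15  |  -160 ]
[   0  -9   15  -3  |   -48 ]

(-4, 0, -4, -4)

Forward elimination on [A|b]:
R2 <- R2 - (-2)*R1:  [  0   3  -5   2  12 ]
R3 <- R3 - (4)*R1:  [  0   6  -7   7   0 ]
R3 <- R3 - (2)*R2:  [   0    0    3    3  -24 ]
R4 <- R4 - (-3)*R2:  [   0    0    0    3  -12 ]
Row echelon form:
[ 5  6   3  2  |  -40 ]
[ 0  3  -5  2  |   12 ]
[ 0  0   3  3  |  -24 ]
[ 0  0   0  3  |  -12 ]
Back-substitution:
w = (-12) / 3 = -4
z = (-24 - (3)*(-4)) / 3 = -4
y = (12 - (-5)*(-4) - (2)*(-4)) / 3 = 0
x = (-40 - (6)*(0) - (3)*(-4) - (2)*(-4)) / 5 = -4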